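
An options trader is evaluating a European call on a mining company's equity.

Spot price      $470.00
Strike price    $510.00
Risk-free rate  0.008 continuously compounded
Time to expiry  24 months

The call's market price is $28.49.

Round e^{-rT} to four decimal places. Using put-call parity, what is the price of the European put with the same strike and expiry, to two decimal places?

e^(−rT) = e^(−0.008·2) = 0.9841
Put-call parity: C − P = S − K·e^(−rT) = 470 − 510·0.9841 = 470 − 501.8910 = -31.8910
P = C − (C − P) = 28.49 − (-31.8910) = 60.3810

$60.38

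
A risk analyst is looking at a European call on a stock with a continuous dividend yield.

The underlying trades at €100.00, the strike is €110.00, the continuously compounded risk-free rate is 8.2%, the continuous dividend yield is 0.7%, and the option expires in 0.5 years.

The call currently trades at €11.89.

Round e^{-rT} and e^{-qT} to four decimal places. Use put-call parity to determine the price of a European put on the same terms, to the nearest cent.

e^(−qT) = e^(−0.007·0.5) = 0.9965;  e^(−rT) = e^(−0.082·0.5) = 0.9598
Put-call parity: C − P = S·e^(−qT) − K·e^(−rT) = 100·0.9965 − 110·0.9598 = 99.6500 − 105.5780 = -5.9280
P = C − (C − P) = 11.89 − (-5.9280) = 17.8180

€17.82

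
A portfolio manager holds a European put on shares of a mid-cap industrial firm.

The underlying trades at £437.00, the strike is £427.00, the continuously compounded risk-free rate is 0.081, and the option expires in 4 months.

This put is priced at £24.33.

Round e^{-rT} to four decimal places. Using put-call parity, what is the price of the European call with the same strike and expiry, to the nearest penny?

exp(−rT) = exp(−0.081·0.3333) = 0.9734
Put-call parity: C − P = S − K·e^(−rT) = 437 − 427·0.9734 = 437 − 415.6418 = 21.3582
C = P + (C − P) = 24.33 + (21.3582) = 45.6882

£45.69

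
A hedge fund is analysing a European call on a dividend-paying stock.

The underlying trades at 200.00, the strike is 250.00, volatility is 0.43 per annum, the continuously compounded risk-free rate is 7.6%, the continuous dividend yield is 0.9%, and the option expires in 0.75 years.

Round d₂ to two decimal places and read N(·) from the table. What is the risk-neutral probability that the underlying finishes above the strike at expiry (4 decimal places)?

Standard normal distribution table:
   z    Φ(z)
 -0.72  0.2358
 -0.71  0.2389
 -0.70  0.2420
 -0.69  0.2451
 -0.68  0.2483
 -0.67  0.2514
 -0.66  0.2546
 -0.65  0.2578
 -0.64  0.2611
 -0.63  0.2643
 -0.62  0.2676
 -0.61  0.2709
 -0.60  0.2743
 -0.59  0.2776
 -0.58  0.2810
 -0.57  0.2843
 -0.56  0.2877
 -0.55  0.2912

σ√T = 0.43·√0.75 = 0.3724
ln(S/K) + (r − q + σ²/2)T = ln(200/250) + (0.076 − 0.009 + 0.43²/2)·0.75 = -0.2231 + 0.1196 = -0.1036
d₁ = -0.1036 / 0.3724 = -0.2781 ⇒ -0.28
d₂ = d₁ − σ√T = -0.2781 − 0.3724 = -0.6505 ⇒ -0.65
Risk-neutral Pr[S_T > K] = N(d₂) = N(-0.65) = 0.2578

0.2578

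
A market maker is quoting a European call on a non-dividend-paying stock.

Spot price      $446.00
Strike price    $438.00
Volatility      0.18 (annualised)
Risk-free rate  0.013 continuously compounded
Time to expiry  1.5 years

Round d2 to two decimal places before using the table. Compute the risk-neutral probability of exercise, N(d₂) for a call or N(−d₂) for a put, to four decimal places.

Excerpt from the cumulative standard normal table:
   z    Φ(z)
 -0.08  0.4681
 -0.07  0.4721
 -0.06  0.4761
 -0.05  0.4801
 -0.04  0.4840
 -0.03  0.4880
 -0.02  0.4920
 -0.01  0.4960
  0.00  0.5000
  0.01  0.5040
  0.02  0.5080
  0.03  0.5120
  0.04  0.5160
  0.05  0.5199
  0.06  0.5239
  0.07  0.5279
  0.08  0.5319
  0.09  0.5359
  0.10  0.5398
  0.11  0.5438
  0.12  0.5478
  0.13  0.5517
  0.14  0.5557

T = 1.5;  σ√T = 0.2205
d₁ = [ln(446/438) + (0.013 + ½·0.18²)·1.5] / (σ√T) = (0.0181 + 0.0438) / 0.2205 = 0.2808 ⇒ 0.28
d₂ = 0.2808 − 0.2205 = 0.0603 ⇒ 0.06
Pr(exercise) under Q = N(d₂) = 0.5239

0.5239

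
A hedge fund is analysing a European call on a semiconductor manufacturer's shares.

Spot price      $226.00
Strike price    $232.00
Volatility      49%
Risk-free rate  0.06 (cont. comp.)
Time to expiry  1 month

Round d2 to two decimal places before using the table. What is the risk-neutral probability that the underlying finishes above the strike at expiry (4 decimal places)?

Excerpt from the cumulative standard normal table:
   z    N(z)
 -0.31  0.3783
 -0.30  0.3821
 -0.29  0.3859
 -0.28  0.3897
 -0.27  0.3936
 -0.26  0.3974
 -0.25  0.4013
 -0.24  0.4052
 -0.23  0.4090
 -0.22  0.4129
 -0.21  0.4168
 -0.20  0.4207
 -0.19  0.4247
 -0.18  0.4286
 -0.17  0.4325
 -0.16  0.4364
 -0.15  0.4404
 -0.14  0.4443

0.4129

σ√T = 0.49 × 0.2887 = 0.1415
d₁ = [ln(226/232) + (0.06 + ½·0.49²)·0.08333] / (σ√T) = (-0.0262 + 0.0150) / 0.1415 = -0.0792 ⇒ -0.08
d₂ = -0.0792 − 0.1415 = -0.2206 ⇒ -0.22
Pr(exercise) under Q = N(d₂) = 0.4129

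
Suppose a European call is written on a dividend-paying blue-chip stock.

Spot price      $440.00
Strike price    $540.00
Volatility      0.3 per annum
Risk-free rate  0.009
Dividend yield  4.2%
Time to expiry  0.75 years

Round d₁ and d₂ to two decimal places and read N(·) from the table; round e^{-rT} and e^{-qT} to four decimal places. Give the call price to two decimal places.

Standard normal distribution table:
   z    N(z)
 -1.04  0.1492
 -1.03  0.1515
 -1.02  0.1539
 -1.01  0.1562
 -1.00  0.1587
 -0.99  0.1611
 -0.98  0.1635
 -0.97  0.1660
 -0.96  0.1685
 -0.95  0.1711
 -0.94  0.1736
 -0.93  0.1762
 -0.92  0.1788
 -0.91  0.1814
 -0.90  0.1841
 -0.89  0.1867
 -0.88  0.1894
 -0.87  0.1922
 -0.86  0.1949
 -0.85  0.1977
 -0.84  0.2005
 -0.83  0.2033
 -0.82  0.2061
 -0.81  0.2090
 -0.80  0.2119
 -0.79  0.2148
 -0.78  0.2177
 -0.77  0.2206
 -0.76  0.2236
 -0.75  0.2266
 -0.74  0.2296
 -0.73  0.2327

σ√T = 0.3 × 0.8660 = 0.2598
d₁ = [ln(440/540) + (0.009 − 0.042 + 0.3²/2)·0.75] / 0.2598 = [-0.2048 + 0.0090] / 0.2598 = -0.7536 which rounds to -0.75
d₂ = d₁ − σ√T = -0.7536 − 0.2598 = -1.0134 which rounds to -1.01
exp(−qT) = exp(−0.042·0.75) = 0.9690;  exp(−rT) = exp(−0.009·0.75) = 0.9933
N(d₁) = N(-0.75) = 0.2266;  N(d₂) = N(-1.01) = 0.1562
C = 440·0.9690·0.2266 − 540·0.9933·0.1562 = 96.6132 − 83.7829 = 12.8303

$12.83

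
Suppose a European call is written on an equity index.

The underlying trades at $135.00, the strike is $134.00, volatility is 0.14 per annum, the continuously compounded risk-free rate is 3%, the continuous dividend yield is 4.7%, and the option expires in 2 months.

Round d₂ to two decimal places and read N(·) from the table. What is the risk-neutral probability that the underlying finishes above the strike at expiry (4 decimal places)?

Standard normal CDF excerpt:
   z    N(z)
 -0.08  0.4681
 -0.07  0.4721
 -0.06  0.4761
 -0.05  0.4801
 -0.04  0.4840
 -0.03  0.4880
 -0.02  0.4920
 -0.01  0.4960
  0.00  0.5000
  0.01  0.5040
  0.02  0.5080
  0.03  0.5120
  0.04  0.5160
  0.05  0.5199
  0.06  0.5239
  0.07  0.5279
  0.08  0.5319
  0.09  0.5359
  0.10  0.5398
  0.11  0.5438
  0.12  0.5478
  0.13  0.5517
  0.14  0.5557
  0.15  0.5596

0.5199

σ√T = 0.14 × 0.4082 = 0.0572
d₁ = [ln(135/134) + (0.03 − 0.047 + 0.14²/2)·0.1667] / 0.0572 = [0.0074 − 0.0012] / 0.0572 = 0.1091 which rounds to 0.11
d₂ = d₁ − σ√T = 0.1091 − 0.0572 = 0.0519 which rounds to 0.05
Pr(exercise) under Q = N(d₂) = 0.5199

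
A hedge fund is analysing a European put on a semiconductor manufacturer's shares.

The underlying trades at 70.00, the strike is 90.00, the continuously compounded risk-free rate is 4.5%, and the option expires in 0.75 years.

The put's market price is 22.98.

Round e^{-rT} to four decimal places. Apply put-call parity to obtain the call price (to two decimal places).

5.97

e^(−rT) = e^(−0.045·0.75) = 0.9668
Put-call parity: C − P = S − K·e^(−rT) = 70 − 90·0.9668 = 70 − 87.0120 = -17.0120
C = P + (C − P) = 22.98 + (-17.0120) = 5.9680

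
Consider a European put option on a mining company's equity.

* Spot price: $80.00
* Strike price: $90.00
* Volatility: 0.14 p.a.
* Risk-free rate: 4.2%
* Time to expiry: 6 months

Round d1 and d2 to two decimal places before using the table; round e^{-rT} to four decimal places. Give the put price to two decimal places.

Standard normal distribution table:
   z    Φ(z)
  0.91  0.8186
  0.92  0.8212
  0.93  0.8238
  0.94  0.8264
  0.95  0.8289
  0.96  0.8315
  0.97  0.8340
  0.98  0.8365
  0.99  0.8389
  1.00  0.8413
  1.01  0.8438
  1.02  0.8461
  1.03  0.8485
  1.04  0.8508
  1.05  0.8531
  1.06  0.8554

σ√T = 0.14 × 0.7071 = 0.0990
d₁ = [ln(80/90) + (0.042 + 0.14²/2)·0.5] / 0.0990 = [-0.1178 + 0.0259] / 0.0990 = -0.9282 → -0.93
d₂ = d₁ − σ√T = -0.9282 − 0.0990 = -1.0272 → -1.03
exp(−rT) = exp(−0.042·0.5) = 0.9792
P = 90·0.9792·N(1.03) − 80·N(0.93) = 90·0.9792·0.8485 − 80·0.8238 = 74.7766 − 65.9040 = 8.8726

$8.87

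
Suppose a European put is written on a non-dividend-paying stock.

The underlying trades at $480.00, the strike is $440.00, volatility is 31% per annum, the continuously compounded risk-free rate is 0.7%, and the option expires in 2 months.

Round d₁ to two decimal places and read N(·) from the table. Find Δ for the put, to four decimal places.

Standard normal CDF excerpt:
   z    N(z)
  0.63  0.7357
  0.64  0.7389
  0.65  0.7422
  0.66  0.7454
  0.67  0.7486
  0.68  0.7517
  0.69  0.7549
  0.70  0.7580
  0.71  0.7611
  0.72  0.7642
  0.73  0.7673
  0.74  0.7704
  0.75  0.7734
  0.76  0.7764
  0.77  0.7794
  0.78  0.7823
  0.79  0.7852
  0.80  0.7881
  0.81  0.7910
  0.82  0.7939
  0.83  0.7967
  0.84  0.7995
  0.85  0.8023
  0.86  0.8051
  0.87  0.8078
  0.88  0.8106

-0.2236

σ√T = 0.31 × 0.4082 = 0.1266
d₁ = [ln(480/440) + (0.007 + 0.31²/2)·0.1667] / 0.1266 = [0.0870 + 0.0092] / 0.1266 = 0.7600 which rounds to 0.76
N(d₁) = N(0.76) = 0.7764
Δ_put = N(d₁) − 1 = 0.7764 − 1 = -0.2236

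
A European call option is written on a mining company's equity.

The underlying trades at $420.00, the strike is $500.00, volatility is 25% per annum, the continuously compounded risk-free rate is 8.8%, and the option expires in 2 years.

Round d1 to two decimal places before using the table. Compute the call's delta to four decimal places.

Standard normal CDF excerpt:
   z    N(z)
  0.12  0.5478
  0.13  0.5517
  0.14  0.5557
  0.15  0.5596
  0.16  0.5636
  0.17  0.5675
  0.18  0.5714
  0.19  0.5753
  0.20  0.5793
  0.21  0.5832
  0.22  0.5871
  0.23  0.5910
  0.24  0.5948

σ√T = 0.25 × 1.4142 = 0.3536
ln(S/K) + (r + σ²/2)T = ln(420/500) + (0.088 + 0.25²/2)·2 = -0.1744 + 0.2385 = 0.0641
d₁ = 0.0641 / 0.3536 = 0.1814 which rounds to 0.18
N(d₁) = N(0.18) = 0.5714
Δ_call = N(d₁) = 0.5714

0.5714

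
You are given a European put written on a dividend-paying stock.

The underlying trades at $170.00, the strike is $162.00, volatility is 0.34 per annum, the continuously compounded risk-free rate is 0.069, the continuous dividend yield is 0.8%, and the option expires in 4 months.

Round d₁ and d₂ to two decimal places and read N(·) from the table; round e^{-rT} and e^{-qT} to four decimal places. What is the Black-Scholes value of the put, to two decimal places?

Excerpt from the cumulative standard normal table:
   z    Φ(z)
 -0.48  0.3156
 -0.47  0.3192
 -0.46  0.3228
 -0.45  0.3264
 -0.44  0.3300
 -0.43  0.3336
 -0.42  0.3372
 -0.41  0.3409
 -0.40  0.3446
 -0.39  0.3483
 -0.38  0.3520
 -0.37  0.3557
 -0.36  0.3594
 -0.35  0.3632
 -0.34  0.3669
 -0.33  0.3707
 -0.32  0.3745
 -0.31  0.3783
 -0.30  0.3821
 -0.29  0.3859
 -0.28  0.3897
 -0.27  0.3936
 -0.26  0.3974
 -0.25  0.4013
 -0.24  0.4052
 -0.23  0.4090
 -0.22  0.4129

T = 0.3333;  σ√T = 0.1963
d₁ = [ln(170/162) + (0.069 − 0.008 + 0.34²/2)·0.3333] / 0.1963 = [0.0482 + 0.0396] / 0.1963 = 0.4473 which rounds to 0.45
d₂ = d₁ − σ√T = 0.4473 − 0.1963 = 0.2510 which rounds to 0.25
e^(−qT) = e^(−0.008·0.3333) = 0.9973;  e^(−rT) = e^(−0.069·0.3333) = 0.9773
N(−d₂) = N(-0.25) = 0.4013;  N(−d₁) = N(-0.45) = 0.3264
P = 162·0.9773·0.4013 − 170·0.9973·0.3264 = 63.5349 − 55.3382 = 8.1967

$8.20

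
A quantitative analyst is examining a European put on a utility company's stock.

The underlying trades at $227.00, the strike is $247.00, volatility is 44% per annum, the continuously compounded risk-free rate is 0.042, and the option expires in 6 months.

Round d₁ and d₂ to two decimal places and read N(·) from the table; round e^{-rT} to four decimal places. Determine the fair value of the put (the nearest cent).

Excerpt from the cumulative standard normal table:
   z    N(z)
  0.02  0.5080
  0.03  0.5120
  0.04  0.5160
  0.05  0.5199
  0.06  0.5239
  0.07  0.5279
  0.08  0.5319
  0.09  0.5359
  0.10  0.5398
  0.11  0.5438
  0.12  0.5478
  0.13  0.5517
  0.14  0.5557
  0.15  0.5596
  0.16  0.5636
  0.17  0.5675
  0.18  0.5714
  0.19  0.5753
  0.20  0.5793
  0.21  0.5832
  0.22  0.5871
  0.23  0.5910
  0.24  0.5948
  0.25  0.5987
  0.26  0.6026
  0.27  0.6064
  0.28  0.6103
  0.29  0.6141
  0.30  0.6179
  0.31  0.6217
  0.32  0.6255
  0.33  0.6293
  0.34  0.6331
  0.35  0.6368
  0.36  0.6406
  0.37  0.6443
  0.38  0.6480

$36.92

T = 0.5;  σ√T = 0.3111
d₁ = [ln(227/247) + (0.042 + 0.44²/2)·0.5] / 0.3111 = [-0.0844 + 0.0694] / 0.3111 = -0.0483 which rounds to -0.05
d₂ = d₁ − σ√T = -0.0483 − 0.3111 = -0.3595 which rounds to -0.36
e^(−rT) = e^(−0.042·0.5) = 0.9792
N(−d₂) = N(0.36) = 0.6406;  N(−d₁) = N(0.05) = 0.5199
P = 247·0.9792·0.6406 − 227·0.5199 = 154.9371 − 118.0173 = 36.9198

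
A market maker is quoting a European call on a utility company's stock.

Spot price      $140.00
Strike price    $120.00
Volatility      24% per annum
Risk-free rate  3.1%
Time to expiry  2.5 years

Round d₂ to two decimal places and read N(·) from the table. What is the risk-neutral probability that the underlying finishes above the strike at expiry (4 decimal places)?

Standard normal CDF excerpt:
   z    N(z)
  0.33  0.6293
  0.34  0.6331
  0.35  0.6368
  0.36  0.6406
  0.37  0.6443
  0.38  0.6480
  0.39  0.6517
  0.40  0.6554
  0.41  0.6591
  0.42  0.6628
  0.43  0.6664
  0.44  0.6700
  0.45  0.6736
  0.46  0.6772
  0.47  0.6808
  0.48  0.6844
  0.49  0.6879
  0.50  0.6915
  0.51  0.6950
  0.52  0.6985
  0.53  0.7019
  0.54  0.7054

σ√T = 0.24 × 1.5811 = 0.3795
ln(S/K) + (r + σ²/2)T = ln(140/120) + (0.031 + 0.24²/2)·2.5 = 0.1542 + 0.1495 = 0.3037
d₁ = 0.3037 / 0.3795 = 0.8002 ⇒ 0.80
d₂ = d₁ − σ√T = 0.8002 − 0.3795 = 0.4207 ⇒ 0.42
Risk-neutral Pr[S_T > K] = N(d₂) = N(0.42) = 0.6628

0.6628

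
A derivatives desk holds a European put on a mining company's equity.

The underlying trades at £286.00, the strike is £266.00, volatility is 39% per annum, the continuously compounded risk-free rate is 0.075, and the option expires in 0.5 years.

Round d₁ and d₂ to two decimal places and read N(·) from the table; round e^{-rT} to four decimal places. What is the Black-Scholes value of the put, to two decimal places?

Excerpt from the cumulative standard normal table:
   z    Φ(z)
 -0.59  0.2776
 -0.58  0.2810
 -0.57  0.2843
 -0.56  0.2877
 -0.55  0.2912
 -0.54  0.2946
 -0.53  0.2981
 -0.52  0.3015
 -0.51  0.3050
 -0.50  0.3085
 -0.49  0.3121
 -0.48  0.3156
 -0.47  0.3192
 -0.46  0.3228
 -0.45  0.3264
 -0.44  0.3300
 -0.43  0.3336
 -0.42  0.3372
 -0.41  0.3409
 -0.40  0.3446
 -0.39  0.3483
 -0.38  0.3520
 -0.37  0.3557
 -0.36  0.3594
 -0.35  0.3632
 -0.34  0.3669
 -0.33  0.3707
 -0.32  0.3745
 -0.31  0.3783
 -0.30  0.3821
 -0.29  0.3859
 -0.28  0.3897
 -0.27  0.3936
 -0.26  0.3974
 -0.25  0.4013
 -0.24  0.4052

£17.56

σ√T = 0.39·√0.5 = 0.2758
d₁ = [ln(286/266) + (0.075 + ½·0.39²)·0.5] / (σ√T) = (0.0725 + 0.0755) / 0.2758 = 0.5368 ≈ 0.54
d₂ = 0.5368 − 0.2758 = 0.2610 ≈ 0.26
exp(−rT) = exp(−0.075·0.5) = 0.9632
N(−d₂) = N(-0.26) = 0.3974;  N(−d₁) = N(-0.54) = 0.2946
P = 266·0.9632·0.3974 − 286·0.2946 = 101.8183 − 84.2556 = 17.5627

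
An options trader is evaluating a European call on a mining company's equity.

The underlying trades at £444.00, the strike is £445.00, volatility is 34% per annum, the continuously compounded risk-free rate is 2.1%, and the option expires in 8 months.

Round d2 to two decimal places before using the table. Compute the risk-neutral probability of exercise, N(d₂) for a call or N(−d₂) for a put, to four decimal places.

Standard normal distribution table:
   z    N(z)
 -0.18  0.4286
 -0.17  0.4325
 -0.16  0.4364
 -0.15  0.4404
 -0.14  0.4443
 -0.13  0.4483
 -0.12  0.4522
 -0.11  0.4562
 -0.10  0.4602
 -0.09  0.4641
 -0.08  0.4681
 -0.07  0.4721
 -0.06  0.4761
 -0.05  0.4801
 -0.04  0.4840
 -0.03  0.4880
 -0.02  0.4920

0.4602

T = 0.6667;  σ√T = 0.2776
d₁ = [ln(444/445) + (0.021 + 0.34²/2)·0.6667] / 0.2776 = [-0.0022 + 0.0525] / 0.2776 = 0.1811 ≈ 0.18
d₂ = d₁ − σ√T = 0.1811 − 0.2776 = -0.0965 ≈ -0.10
Risk-neutral Pr[S_T > K] = N(d₂) = N(-0.10) = 0.4602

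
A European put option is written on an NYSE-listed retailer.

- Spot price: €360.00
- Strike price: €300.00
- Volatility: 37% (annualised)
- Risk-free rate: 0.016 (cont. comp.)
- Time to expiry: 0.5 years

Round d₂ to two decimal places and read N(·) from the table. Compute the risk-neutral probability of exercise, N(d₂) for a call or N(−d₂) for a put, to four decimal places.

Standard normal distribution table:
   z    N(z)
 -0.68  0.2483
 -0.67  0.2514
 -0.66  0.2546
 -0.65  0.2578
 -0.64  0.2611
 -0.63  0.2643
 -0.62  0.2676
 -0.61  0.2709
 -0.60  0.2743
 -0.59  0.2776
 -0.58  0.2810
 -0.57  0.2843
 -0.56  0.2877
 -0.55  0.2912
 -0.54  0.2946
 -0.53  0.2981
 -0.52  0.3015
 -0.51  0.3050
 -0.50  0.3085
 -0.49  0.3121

0.2743

σ√T = 0.37 × 0.7071 = 0.2616
d₁ = [ln(360/300) + (0.016 + 0.37²/2)·0.5] / 0.2616 = [0.1823 + 0.0422] / 0.2616 = 0.8583 ≈ 0.86
d₂ = d₁ − σ√T = 0.8583 − 0.2616 = 0.5966 ≈ 0.60
Risk-neutral Pr[S_T < K] = N(−d₂) = N(-0.60) = 0.2743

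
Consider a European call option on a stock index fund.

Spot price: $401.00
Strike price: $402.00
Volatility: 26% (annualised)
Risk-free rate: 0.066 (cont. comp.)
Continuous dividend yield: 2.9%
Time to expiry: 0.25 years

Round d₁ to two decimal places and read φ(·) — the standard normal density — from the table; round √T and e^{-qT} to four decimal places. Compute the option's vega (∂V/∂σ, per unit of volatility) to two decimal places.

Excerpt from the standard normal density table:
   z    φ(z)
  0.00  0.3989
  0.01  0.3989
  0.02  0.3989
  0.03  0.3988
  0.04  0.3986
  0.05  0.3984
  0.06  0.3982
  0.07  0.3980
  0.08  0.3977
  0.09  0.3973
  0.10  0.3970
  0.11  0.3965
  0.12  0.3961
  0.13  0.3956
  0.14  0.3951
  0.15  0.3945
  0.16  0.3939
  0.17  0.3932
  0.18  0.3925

78.85

σ√T = 0.26·√0.25 = 0.1300
d₁ = [ln(401/402) + (0.066 − 0.029 + 0.26²/2)·0.25] / 0.1300 = [-0.0025 + 0.0177] / 0.1300 = 0.1170 → 0.12
√T = √0.25 = 0.5000
φ(d₁) = φ(0.12) = 0.3961
e^(−qT) = e^(−0.029·0.25) = 0.9928
vega = S·e^(−qT)·φ(d₁)·√T = 401·0.9928·0.3961·0.5000 = 78.8462
(Vega is the same for a European call and put with the same parameters.)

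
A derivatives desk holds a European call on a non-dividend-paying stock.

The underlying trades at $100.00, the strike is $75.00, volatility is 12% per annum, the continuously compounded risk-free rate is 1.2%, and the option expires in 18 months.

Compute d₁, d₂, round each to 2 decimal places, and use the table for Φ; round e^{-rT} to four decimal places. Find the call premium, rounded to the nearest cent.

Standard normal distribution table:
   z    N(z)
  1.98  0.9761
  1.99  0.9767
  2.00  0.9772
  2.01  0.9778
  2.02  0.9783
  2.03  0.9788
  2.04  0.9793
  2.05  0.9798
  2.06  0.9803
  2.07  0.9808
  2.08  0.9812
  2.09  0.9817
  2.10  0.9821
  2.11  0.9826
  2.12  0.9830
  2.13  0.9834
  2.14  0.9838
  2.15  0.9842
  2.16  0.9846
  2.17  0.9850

σ√T = 0.12·√1.5 = 0.1470
d₁ = [ln(100/75) + (0.012 + 0.12²/2)·1.5] / 0.1470 = [0.2877 + 0.0288] / 0.1470 = 2.1534 which rounds to 2.15
d₂ = d₁ − σ√T = 2.1534 − 0.1470 = 2.0064 which rounds to 2.01
exp(−rT) = exp(−0.012·1.5) = 0.9822
N(d₁) = N(2.15) = 0.9842;  N(d₂) = N(2.01) = 0.9778
C = 100·0.9842 − 75·0.9822·0.9778 = 98.4200 − 72.0296 = 26.3904

$26.39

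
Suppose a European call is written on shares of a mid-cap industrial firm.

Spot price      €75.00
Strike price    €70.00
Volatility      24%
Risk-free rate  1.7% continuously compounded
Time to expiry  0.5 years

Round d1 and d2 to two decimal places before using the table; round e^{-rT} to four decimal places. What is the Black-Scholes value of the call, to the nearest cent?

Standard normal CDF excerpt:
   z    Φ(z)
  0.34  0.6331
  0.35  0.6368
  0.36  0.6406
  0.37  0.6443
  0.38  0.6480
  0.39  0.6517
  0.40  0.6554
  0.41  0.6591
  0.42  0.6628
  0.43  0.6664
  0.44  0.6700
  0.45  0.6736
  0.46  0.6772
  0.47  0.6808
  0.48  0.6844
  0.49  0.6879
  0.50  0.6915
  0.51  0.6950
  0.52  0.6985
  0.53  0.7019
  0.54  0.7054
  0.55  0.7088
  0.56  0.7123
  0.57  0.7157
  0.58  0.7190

σ√T = 0.24 × 0.7071 = 0.1697
ln(S/K) + (r + σ²/2)T = ln(75/70) + (0.017 + 0.24²/2)·0.5 = 0.0690 + 0.0229 = 0.0919
d₁ = 0.0919 / 0.1697 = 0.5415 ⇒ 0.54
d₂ = d₁ − σ√T = 0.5415 − 0.1697 = 0.3718 ⇒ 0.37
exp(−rT) = exp(−0.017·0.5) = 0.9915
N(d₁) = N(0.54) = 0.7054;  N(d₂) = N(0.37) = 0.6443
C = 75·0.7054 − 70·0.9915·0.6443 = 52.9050 − 44.7176 = 8.1874

€8.19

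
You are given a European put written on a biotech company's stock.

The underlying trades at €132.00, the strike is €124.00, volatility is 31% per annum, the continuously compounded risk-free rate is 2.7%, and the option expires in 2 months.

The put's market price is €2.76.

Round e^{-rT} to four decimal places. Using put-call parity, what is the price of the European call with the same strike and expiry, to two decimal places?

€11.32

e^(−rT) = e^(−0.027·0.1667) = 0.9955
Put-call parity: C − P = S − K·e^(−rT) = 132 − 124·0.9955 = 132 − 123.4420 = 8.5580
C = P + (C − P) = 2.76 + (8.5580) = 11.3180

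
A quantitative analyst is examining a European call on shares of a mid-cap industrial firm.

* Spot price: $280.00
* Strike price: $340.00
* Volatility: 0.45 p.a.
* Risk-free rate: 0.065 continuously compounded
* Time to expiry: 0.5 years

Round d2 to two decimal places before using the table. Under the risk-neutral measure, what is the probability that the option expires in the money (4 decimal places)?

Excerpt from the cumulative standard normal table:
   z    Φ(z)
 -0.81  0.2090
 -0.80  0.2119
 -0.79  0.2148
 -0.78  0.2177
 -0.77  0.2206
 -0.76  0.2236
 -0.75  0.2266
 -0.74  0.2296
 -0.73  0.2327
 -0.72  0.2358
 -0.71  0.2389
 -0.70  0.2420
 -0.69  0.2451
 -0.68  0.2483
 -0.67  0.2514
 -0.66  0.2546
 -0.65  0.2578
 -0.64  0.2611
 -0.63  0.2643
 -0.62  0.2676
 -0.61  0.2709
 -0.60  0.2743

σ√T = 0.45·√0.5 = 0.3182
d₁ = [ln(280/340) + (0.065 + 0.45²/2)·0.5] / 0.3182 = [-0.1942 + 0.0831] / 0.3182 = -0.3489 → -0.35
d₂ = d₁ − σ√T = -0.3489 − 0.3182 = -0.6671 → -0.67
Risk-neutral Pr[S_T > K] = N(d₂) = N(-0.67) = 0.2514

0.2514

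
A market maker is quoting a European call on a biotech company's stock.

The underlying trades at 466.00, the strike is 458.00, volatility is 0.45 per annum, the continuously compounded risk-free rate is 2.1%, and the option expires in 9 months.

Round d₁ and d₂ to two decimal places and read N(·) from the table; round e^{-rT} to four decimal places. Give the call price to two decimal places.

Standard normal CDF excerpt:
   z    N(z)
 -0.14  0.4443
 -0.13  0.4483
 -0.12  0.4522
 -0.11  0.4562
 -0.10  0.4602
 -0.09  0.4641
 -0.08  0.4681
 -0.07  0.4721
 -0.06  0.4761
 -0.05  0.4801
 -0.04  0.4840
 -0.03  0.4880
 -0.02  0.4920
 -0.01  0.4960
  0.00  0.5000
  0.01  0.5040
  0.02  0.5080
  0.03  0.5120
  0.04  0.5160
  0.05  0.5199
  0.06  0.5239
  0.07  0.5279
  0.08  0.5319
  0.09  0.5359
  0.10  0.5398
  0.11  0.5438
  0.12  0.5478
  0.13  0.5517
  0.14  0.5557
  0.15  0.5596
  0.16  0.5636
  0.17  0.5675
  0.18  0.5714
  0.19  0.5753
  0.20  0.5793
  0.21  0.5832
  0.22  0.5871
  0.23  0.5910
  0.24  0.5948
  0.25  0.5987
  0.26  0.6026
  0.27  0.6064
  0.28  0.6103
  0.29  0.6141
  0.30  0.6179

78.72

T = 0.75;  σ√T = 0.3897
ln(S/K) + (r + σ²/2)T = ln(466/458) + (0.021 + 0.45²/2)·0.75 = 0.0173 + 0.0917 = 0.1090
d₁ = 0.1090 / 0.3897 = 0.2797 ≈ 0.28
d₂ = d₁ − σ√T = 0.2797 − 0.3897 = -0.1100 ≈ -0.11
e^(−rT) = e^(−0.021·0.75) = 0.9844
N(d₁) = N(0.28) = 0.6103;  N(d₂) = N(-0.11) = 0.4562
C = 466·0.6103 − 458·0.9844·0.4562 = 284.3998 − 205.6801 = 78.7197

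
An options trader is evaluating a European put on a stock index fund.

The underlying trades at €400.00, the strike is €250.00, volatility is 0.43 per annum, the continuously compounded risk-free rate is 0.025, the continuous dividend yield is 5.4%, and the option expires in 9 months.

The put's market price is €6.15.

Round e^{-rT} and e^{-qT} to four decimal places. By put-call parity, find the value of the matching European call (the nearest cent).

€144.92

exp(−qT) = exp(−0.054·0.75) = 0.9603;  exp(−rT) = exp(−0.025·0.75) = 0.9814
Put-call parity: C − P = S·e^(−qT) − K·e^(−rT) = 400·0.9603 − 250·0.9814 = 384.1200 − 245.3500 = 138.7700
C = P + (C − P) = 6.15 + (138.7700) = 144.9200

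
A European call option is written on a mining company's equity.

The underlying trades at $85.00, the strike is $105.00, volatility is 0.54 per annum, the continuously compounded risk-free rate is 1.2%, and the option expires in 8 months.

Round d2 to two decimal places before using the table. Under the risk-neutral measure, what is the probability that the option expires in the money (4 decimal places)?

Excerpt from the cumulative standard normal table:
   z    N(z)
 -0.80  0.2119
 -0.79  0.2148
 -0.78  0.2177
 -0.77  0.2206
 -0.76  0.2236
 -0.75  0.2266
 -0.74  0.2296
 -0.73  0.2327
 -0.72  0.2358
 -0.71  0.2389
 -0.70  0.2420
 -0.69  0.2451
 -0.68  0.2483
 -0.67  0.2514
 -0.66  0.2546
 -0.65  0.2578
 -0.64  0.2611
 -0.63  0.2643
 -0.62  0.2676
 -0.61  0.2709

0.2483

σ√T = 0.54 × 0.8165 = 0.4409
d₁ = [ln(85/105) + (0.012 + ½·0.54²)·0.6667] / (σ√T) = (-0.2113 + 0.1052) / 0.4409 = -0.2407 → -0.24
d₂ = -0.2407 − 0.4409 = -0.6816 → -0.68
Pr(exercise) under Q = N(d₂) = 0.2483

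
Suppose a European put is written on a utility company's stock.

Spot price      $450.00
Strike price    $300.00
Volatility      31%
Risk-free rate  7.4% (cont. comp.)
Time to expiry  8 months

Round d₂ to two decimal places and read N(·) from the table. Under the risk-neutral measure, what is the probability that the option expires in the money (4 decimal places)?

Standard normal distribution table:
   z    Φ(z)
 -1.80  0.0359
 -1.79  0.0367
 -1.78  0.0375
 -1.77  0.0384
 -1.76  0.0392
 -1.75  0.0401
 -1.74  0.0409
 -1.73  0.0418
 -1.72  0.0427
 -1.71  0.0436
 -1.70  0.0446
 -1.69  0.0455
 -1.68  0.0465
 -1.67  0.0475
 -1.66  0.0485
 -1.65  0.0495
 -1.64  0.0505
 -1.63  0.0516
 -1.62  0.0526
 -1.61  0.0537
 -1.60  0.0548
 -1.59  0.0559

0.0475

T = 0.6667;  σ√T = 0.2531
ln(S/K) + (r + σ²/2)T = ln(450/300) + (0.074 + 0.31²/2)·0.6667 = 0.4055 + 0.0814 = 0.4868
d₁ = 0.4868 / 0.2531 = 1.9234 ⇒ 1.92
d₂ = d₁ − σ√T = 1.9234 − 0.2531 = 1.6703 ⇒ 1.67
Pr(exercise) under Q = N(−d₂) = N(-1.67) = 0.0475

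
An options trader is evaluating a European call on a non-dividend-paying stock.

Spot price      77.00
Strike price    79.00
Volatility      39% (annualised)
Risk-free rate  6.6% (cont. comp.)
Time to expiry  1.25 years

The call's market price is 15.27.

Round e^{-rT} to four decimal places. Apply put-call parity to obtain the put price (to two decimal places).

exp(−rT) = exp(−0.066·1.25) = 0.9208
Put-call parity: C − P = S − K·e^(−rT) = 77 − 79·0.9208 = 77 − 72.7432 = 4.2568
P = C − (C − P) = 15.27 − (4.2568) = 11.0132

11.01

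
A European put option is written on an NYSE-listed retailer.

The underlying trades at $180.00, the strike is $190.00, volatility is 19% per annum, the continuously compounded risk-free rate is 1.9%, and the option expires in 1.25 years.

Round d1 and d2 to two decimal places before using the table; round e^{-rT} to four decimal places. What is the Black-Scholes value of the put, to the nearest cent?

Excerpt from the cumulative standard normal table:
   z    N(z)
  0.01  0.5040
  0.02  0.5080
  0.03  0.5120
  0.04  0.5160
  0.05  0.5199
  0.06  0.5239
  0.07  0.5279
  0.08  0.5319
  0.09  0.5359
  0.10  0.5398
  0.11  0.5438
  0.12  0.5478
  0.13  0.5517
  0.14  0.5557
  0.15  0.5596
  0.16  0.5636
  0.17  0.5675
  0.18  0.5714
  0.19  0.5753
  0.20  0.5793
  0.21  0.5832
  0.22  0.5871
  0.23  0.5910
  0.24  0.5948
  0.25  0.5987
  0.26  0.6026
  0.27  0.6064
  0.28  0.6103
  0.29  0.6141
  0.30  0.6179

$18.20

σ√T = 0.19·√1.25 = 0.2124
d₁ = [ln(180/190) + (0.019 + ½·0.19²)·1.25] / (σ√T) = (-0.0541 + 0.0463) / 0.2124 = -0.0365 which rounds to -0.04
d₂ = -0.0365 − 0.2124 = -0.2489 which rounds to -0.25
exp(−rT) = exp(−0.019·1.25) = 0.9765
N(−d₂) = N(0.25) = 0.5987;  N(−d₁) = N(0.04) = 0.5160
P = 190·0.9765·0.5987 − 180·0.5160 = 111.0798 − 92.8800 = 18.1998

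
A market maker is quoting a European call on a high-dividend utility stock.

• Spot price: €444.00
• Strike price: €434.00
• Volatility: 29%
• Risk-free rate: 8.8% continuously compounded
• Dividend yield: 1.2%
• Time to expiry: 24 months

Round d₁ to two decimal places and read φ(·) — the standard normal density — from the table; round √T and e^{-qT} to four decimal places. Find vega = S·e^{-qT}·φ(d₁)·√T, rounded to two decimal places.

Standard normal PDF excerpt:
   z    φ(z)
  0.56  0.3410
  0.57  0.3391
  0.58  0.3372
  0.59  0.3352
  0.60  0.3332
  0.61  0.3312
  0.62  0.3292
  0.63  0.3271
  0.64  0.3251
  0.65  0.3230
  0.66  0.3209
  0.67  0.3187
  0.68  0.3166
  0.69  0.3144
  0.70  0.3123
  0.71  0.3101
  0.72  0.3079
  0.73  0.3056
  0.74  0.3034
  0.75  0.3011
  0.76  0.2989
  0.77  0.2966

σ√T = 0.29·√2 = 0.4101
ln(S/K) + (r − q + σ²/2)T = ln(444/434) + (0.088 − 0.012 + 0.29²/2)·2 = 0.0228 + 0.2361 = 0.2589
d₁ = 0.2589 / 0.4101 = 0.6312 ⇒ 0.63
√T = √2 = 1.4142
φ(d₁) = φ(0.63) = 0.3271
e^(−qT) = e^(−0.012·2) = 0.9763
vega = S·e^(−qT)·φ(d₁)·√T = 444·0.9763·0.3271·1.4142 = 200.5200
(Call and put vega coincide under Black-Scholes.)

200.52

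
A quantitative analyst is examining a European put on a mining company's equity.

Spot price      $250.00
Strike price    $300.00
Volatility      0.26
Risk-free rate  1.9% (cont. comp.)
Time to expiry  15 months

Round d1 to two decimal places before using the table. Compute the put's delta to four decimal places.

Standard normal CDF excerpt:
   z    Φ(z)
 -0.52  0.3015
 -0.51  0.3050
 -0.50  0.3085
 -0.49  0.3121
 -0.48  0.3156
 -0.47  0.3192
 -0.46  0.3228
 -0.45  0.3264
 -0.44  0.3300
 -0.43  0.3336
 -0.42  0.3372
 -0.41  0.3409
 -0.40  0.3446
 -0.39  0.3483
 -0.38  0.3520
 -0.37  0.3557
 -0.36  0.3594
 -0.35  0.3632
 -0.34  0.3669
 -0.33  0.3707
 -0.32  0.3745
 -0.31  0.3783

-0.6554

σ√T = 0.26 × 1.1180 = 0.2907
d₁ = [ln(250/300) + (0.019 + 0.26²/2)·1.25] / 0.2907 = [-0.1823 + 0.0660] / 0.2907 = -0.4002 ⇒ -0.40
N(d₁) = N(-0.40) = 0.3446
Δ_put = N(d₁) − 1 = 0.3446 − 1 = -0.6554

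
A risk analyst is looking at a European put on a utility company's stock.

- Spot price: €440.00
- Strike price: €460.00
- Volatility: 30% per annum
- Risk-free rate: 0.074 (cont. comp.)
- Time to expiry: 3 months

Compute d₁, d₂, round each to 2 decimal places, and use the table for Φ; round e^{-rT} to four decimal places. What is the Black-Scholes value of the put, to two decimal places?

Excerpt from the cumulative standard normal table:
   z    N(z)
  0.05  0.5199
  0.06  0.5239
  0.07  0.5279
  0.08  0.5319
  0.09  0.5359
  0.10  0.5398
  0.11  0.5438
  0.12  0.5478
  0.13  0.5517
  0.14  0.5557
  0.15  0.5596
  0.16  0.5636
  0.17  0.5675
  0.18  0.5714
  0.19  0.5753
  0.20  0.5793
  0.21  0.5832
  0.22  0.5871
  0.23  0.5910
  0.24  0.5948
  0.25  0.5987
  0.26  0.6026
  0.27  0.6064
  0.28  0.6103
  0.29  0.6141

€32.85

T = 0.25;  σ√T = 0.1500
ln(S/K) + (r + σ²/2)T = ln(440/460) + (0.074 + 0.3²/2)·0.25 = -0.0445 + 0.0297 = -0.0147
d₁ = -0.0147 / 0.1500 = -0.0980 which rounds to -0.10
d₂ = d₁ − σ√T = -0.0980 − 0.1500 = -0.2480 which rounds to -0.25
exp(−rT) = exp(−0.074·0.25) = 0.9817
P = 460·0.9817·N(0.25) − 440·N(0.10) = 460·0.9817·0.5987 − 440·0.5398 = 270.3621 − 237.5120 = 32.8501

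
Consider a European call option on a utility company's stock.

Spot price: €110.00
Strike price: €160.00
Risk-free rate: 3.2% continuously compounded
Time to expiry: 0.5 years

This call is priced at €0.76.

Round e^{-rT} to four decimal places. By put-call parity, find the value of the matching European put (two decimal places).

€48.22

exp(−rT) = exp(−0.032·0.5) = 0.9841
Put-call parity: C − P = S − K·e^(−rT) = 110 − 160·0.9841 = 110 − 157.4560 = -47.4560
P = C − (C − P) = 0.76 − (-47.4560) = 48.2160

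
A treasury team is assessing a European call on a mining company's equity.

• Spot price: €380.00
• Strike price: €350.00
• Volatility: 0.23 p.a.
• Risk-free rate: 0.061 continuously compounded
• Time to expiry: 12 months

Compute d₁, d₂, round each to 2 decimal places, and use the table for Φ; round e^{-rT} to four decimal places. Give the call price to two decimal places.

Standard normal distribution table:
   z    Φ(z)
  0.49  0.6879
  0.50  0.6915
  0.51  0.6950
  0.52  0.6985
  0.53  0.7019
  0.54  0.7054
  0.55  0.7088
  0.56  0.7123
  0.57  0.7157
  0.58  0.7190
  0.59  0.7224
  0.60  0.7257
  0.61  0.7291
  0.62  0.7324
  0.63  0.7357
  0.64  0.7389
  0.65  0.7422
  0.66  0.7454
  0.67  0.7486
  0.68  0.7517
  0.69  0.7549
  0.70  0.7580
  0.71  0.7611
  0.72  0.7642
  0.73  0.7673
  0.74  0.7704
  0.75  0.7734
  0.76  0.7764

€63.90

σ√T = 0.23 × 1.0000 = 0.2300
d₁ = [ln(380/350) + (0.061 + 0.23²/2)·1] / 0.2300 = [0.0822 + 0.0874] / 0.2300 = 0.7378 ⇒ 0.74
d₂ = d₁ − σ√T = 0.7378 − 0.2300 = 0.5078 ⇒ 0.51
exp(−rT) = exp(−0.061·1) = 0.9408
N(d₁) = N(0.74) = 0.7704;  N(d₂) = N(0.51) = 0.6950
C = 380·0.7704 − 350·0.9408·0.6950 = 292.7520 − 228.8496 = 63.9024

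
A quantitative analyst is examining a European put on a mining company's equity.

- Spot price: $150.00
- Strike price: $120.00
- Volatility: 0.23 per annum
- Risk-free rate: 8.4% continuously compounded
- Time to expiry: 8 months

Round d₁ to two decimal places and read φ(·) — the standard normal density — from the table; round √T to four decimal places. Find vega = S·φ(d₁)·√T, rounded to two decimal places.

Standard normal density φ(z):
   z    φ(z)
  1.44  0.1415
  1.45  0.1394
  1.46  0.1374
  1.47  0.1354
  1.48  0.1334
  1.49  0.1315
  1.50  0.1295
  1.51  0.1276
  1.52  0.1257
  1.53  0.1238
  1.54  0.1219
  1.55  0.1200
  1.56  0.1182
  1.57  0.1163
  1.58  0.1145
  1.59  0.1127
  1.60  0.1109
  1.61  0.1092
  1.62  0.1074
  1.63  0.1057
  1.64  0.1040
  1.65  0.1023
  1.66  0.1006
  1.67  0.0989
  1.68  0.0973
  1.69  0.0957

14.02

σ√T = 0.23·√0.6667 = 0.1878
d₁ = [ln(150/120) + (0.084 + 0.23²/2)·0.6667] / 0.1878 = [0.2231 + 0.0736] / 0.1878 = 1.5803 ≈ 1.58
√T = √0.6667 = 0.8165
φ(d₁) = φ(1.58) = 0.1145
vega = S·φ(d₁)·√T = 150·0.1145·0.8165 = 14.0234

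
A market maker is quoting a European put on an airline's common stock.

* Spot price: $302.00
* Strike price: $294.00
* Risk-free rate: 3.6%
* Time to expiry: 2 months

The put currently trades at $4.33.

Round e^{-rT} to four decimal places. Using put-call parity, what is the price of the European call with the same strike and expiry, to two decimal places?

$14.09

e^(−rT) = e^(−0.036·0.1667) = 0.9940
Put-call parity: C − P = S − K·e^(−rT) = 302 − 294·0.9940 = 302 − 292.2360 = 9.7640
C = P + (C − P) = 4.33 + (9.7640) = 14.0940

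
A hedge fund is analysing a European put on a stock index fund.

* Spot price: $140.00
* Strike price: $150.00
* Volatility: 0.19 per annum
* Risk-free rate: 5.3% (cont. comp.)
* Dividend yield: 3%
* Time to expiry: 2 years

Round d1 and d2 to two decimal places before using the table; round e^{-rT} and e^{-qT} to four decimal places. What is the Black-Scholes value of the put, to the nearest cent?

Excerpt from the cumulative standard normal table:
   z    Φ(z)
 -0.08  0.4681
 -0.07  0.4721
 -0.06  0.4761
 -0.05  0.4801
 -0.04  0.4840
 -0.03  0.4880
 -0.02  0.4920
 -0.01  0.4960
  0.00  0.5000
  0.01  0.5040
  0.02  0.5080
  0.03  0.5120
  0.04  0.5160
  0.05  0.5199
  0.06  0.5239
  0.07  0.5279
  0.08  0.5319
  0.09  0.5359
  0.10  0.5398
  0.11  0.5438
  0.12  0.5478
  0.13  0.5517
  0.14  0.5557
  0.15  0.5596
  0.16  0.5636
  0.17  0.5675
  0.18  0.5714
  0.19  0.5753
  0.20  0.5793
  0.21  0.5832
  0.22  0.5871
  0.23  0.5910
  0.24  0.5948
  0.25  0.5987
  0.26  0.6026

σ√T = 0.19 × 1.4142 = 0.2687
ln(S/K) + (r − q + σ²/2)T = ln(140/150) + (0.053 − 0.03 + 0.19²/2)·2 = -0.0690 + 0.0821 = 0.0131
d₁ = 0.0131 / 0.2687 = 0.0488 ≈ 0.05
d₂ = d₁ − σ√T = 0.0488 − 0.2687 = -0.2199 ≈ -0.22
exp(−qT) = exp(−0.03·2) = 0.9418;  exp(−rT) = exp(−0.053·2) = 0.8994
P = 150·0.8994·N(0.22) − 140·0.9418·N(-0.05) = 150·0.8994·0.5871 − 140·0.9418·0.4801 = 79.2057 − 63.3021 = 15.9035

$15.90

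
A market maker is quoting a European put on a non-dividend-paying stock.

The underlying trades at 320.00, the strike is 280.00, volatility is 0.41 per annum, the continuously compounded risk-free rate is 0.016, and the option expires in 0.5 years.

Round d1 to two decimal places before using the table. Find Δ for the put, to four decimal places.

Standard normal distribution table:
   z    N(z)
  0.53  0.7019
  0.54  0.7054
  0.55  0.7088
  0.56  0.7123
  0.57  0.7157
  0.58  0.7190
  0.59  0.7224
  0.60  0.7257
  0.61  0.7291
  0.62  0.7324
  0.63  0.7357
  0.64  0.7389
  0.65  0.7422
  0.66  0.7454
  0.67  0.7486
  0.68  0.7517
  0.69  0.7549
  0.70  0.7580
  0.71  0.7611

-0.2643

T = 0.5;  σ√T = 0.2899
d₁ = [ln(320/280) + (0.016 + ½·0.41²)·0.5] / (σ√T) = (0.1335 + 0.0500) / 0.2899 = 0.6331 ≈ 0.63
N(d₁) = N(0.63) = 0.7357
Δ_put = N(d₁) − 1 = 0.7357 − 1 = -0.2643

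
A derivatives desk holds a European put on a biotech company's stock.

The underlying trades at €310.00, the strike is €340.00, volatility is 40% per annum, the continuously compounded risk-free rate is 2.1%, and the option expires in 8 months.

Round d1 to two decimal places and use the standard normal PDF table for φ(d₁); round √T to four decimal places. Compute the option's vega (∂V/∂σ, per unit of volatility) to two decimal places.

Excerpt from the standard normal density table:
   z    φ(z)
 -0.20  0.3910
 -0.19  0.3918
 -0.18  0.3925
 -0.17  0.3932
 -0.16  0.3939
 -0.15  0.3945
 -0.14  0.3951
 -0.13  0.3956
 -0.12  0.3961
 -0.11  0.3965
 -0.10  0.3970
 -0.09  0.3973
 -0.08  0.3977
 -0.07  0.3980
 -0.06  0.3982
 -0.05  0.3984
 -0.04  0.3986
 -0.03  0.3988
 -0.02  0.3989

T = 0.6667;  σ√T = 0.3266
ln(S/K) + (r + σ²/2)T = ln(310/340) + (0.021 + 0.4²/2)·0.6667 = -0.0924 + 0.0673 = -0.0250
d₁ = -0.0250 / 0.3266 = -0.0767 ≈ -0.08
√T = √0.6667 = 0.8165
φ(d₁) = φ(-0.08) = 0.3977
vega = S·φ(d₁)·√T = 310·0.3977·0.8165 = 100.6638

100.66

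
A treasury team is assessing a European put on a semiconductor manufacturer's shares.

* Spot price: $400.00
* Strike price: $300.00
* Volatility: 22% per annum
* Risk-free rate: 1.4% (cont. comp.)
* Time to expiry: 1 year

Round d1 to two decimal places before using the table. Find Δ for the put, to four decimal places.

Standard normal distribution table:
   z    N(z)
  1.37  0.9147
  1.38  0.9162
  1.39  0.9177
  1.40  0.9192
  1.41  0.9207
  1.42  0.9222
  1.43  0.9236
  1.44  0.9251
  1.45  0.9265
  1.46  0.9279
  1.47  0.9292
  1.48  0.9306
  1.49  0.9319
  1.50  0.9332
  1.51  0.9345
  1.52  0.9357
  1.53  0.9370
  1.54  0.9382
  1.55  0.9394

σ√T = 0.22 × 1.0000 = 0.2200
d₁ = [ln(400/300) + (0.014 + 0.22²/2)·1] / 0.2200 = [0.2877 + 0.0382] / 0.2200 = 1.4813 ≈ 1.48
N(d₁) = N(1.48) = 0.9306
Δ_put = N(d₁) − 1 = 0.9306 − 1 = -0.0694

-0.0694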